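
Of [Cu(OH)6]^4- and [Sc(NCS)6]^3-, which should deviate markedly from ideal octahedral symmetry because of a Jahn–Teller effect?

[Cu(OH)6]^4-: Summing ligand charges against the −4 overall charge gives an oxidation state of +2 for copper. Cu sits in group 11, so the d-electron count is 11 − 2 = 9. The t₂g⁶e_g³ configuration has an unevenly filled e_g set; the Jahn–Teller theorem predicts a tetragonal distortion (typically axial elongation) to lift the degeneracy.
[Sc(NCS)6]^3-: Each isothiocyanate is −1; balancing the −3 overall charge requires Sc(III). Sc sits in group 3, so the d-electron count is 3 − 3 = 0. The d⁰ configuration leaves the e_g set evenly filled (or empty) — no strong Jahn–Teller driving force.

[Cu(OH)6]^4-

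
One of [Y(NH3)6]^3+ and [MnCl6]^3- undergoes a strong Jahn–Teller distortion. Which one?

[MnCl6]^3-

[Y(NH3)6]^3+: Summing ligand charges against the +3 overall charge gives an oxidation state of +3 for yttrium. Yttrium is a group-3 element; Y(III) is therefore d⁰. The d⁰ configuration leaves the e_g set evenly filled (or empty) — no strong Jahn–Teller driving force.
[MnCl6]^3-: Summing ligand charges against the −3 overall charge gives an oxidation state of +3 for manganese. Mn sits in group 7, so the d-electron count is 7 − 3 = 4. Chloride is a weak-field ligand for a first-row metal, so the complex is high-spin. The t₂g³e_g¹ (high-spin) configuration has an unevenly filled e_g set; the Jahn–Teller theorem predicts a tetragonal distortion (typically axial elongation) to lift the degeneracy.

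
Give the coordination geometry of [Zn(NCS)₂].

Ligand charges: each isothiocyanate is −1. With an overall charge of 0 the zinc centre must be in the +2 oxidation state.
Group 12 minus oxidation state 2 gives a d¹⁰ configuration.
Coordination number: 2.
A d¹⁰ ion with only two ligands adopts a linear arrangement (sp hybridisation; no CFSE preference).

linear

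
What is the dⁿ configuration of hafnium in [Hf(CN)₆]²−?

Each cyanide is −1; balancing the −2 overall charge requires Hf(IV).
Group 4 minus oxidation state 4 gives a d⁰ configuration.

d0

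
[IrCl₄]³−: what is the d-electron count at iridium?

d8

Summing ligand charges against the −3 overall charge gives an oxidation state of +1 for iridium.
Group 9 minus oxidation state 1 gives a d⁸ configuration.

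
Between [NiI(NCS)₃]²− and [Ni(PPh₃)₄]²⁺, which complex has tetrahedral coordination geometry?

For [NiI(NCS)₃]²−: Summing ligand charges against the −2 overall charge gives an oxidation state of +2 for nickel. Ni sits in group 10, so the d-electron count is 10 − 2 = 8. Iodide and isothiocyanate are weak-field ligands. With weak-field ligands the CFSE gain from square planar is small, so a 3d d⁸ ion takes the sterically preferred tetrahedral geometry. → tetrahedral.
For [Ni(PPh₃)₄]²⁺: Ligand charges: triphenylphosphine is neutral. With an overall charge of +2 the nickel centre must be in the +2 oxidation state. Ni sits in group 10, so the d-electron count is 10 − 2 = 8. Triphenylphosphine is a strong-field ligand (high in the spectrochemical series). A 3d d⁸ ion with strong-field ligands gains enough CFSE to favour square planar over tetrahedral. → square planar.

[NiI(NCS)₃]²−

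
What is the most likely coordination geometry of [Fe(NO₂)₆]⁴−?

octahedral

Summing ligand charges against the −4 overall charge gives an oxidation state of +2 for iron.
Iron is a group-8 element; Fe(II) is therefore d⁶.
With 6 monodentate ligands the coordination number is 6.
Six donors around a single metal centre give an octahedral coordination sphere.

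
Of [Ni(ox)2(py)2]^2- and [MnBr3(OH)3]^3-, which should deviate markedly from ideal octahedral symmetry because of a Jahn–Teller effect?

[Ni(ox)2(py)2]^2-: Each oxalate is −2; pyridine is neutral; balancing the −2 overall charge requires Ni(II). Nickel is a group-10 element; Ni(II) is therefore d⁸. The d⁸ configuration leaves the e_g set evenly filled (or empty) — no strong Jahn–Teller driving force.
[MnBr3(OH)3]^3-: Summing ligand charges against the −3 overall charge gives an oxidation state of +3 for manganese. Mn sits in group 7, so the d-electron count is 7 − 3 = 4. Bromide and hydroxide are weak-field ligands for a first-row metal, so the complex is high-spin. The t₂g³e_g¹ (high-spin) configuration has an unevenly filled e_g set; the Jahn–Teller theorem predicts a tetragonal distortion (typically axial elongation) to lift the degeneracy.

[MnBr3(OH)3]^3-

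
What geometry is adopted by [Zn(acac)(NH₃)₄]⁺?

Each acetylacetonate is −1; ammonia is neutral; balancing the +1 overall charge requires Zn(II).
Zinc is a group-12 element; Zn(II) is therefore d¹⁰.
Counting donor atoms: 1×acetylacetonate (bidentate) → 2 donors; 4×ammonia (monodentate) → 4 donors. Coordination number = 6.
Six donors around a single metal centre give an octahedral coordination sphere.

octahedral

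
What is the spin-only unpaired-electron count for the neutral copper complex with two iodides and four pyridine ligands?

1 unpaired electron

Ligand charges: each iodide is −1; pyridine is neutral. With an overall charge of 0 the copper centre must be in the +2 oxidation state.
Copper is a group-11 element; Cu(II) is therefore d⁹.
In an octahedral field the d⁹ configuration is t₂g⁶e_g³ (only one arrangement possible), giving 1 unpaired electron.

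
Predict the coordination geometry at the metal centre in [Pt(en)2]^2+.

square planar

Ethylenediamine is neutral; balancing the +2 overall charge requires Pt(II).
Group 10 minus oxidation state 2 gives a d⁸ configuration.
Counting donor atoms: 2×ethylenediamine (bidentate) → 4 donors. Coordination number = 4.
A 5d d⁸ ion has a large crystal-field splitting; square planar leaves the high-energy d_{x²−y²} orbital empty and maximises CFSE.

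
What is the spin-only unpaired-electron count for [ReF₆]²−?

3

Ligand charges: each fluoride is −1. With an overall charge of −2 the rhenium centre must be in the +4 oxidation state.
Group 7 minus oxidation state 4 gives a d³ configuration.
In an octahedral field the d³ configuration is t₂g³e_g⁰ (only one arrangement possible), giving 3 unpaired electrons.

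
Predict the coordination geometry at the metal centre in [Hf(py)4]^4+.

Summing ligand charges against the +4 overall charge gives an oxidation state of +4 for hafnium.
Group 4 minus oxidation state 4 gives a d⁰ configuration.
With 4 monodentate ligands the coordination number is 4.
A d⁰ ion has no crystal-field stabilisation preference between square planar and tetrahedral, so four ligands adopt the sterically favoured tetrahedral geometry.

tetrahedral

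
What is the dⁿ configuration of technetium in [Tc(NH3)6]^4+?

d3

Summing ligand charges against the +4 overall charge gives an oxidation state of +4 for technetium.
Tc sits in group 7, so the d-electron count is 7 − 4 = 3.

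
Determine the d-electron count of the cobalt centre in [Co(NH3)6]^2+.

Ammonia is neutral; balancing the +2 overall charge requires Co(II).
Cobalt is a group-9 element; Co(II) is therefore d⁷.

d⁷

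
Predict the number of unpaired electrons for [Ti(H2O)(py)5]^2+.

2

Water is neutral; pyridine is neutral; balancing the +2 overall charge requires Ti(II).
Titanium is a group-4 element; Ti(II) is therefore d².
In an octahedral field the d² configuration is t₂g²e_g⁰ (only one arrangement possible), giving 2 unpaired electrons.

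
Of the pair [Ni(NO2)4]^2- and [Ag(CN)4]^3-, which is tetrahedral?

[Ag(CN)4]^3-

For [Ni(NO2)4]^2-: Each nitro (N-bound nitrite) is −1; balancing the −2 overall charge requires Ni(II). Group 10 minus oxidation state 2 gives a d⁸ configuration. Nitro (N-bound nitrite) is a strong-field ligand (high in the spectrochemical series). A 3d d⁸ ion with strong-field ligands gains enough CFSE to favour square planar over tetrahedral. → square planar.
For [Ag(CN)4]^3-: Each cyanide is −1; balancing the −3 overall charge requires Ag(I). Group 11 minus oxidation state 1 gives a d¹⁰ configuration. A d¹⁰ ion has no crystal-field stabilisation preference between square planar and tetrahedral, so four ligands adopt the sterically favoured tetrahedral geometry. → tetrahedral.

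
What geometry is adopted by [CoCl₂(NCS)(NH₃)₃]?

octahedral

Each chloride is −1; each isothiocyanate is −1; ammonia is neutral; balancing the 0 overall charge requires Co(III).
Group 9 minus oxidation state 3 gives a d⁶ configuration.
Coordination number: 6.
Six donors around a single metal centre give an octahedral coordination sphere.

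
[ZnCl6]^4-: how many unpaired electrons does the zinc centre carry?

0

Each chloride is −1; balancing the −4 overall charge requires Zn(II).
Zn sits in group 12, so the d-electron count is 12 − 2 = 10.
In an octahedral field the d¹⁰ configuration is t₂g⁶e_g⁴, giving 0 unpaired electrons.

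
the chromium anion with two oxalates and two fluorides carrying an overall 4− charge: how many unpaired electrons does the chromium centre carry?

4 unpaired electrons

Each oxalate is −2; each fluoride is −1; balancing the −4 overall charge requires Cr(II).
Group 6 minus oxidation state 2 gives a d⁴ configuration.
Counting donor atoms: 2×oxalate (bidentate) → 4 donors; 2×fluoride (monodentate) → 2 donors. Coordination number = 6.
The spin state decides the count: Fluoride and oxalate are weak-field ligands for a first-row metal, so the complex is high-spin.
An octahedral high-spin d⁴ ion is t₂g³e_g¹, giving 4 unpaired electrons.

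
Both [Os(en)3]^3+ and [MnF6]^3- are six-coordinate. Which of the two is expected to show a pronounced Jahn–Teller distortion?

[MnF6]^3-

[Os(en)3]^3+: Summing ligand charges against the +3 overall charge gives an oxidation state of +3 for osmium. Group 8 minus oxidation state 3 gives a d⁵ configuration. A 5d ion has a large Δₒ and is invariably low-spin. The d⁵ configuration leaves the e_g set evenly filled (or empty) — no strong Jahn–Teller driving force.
[MnF6]^3-: Summing ligand charges against the −3 overall charge gives an oxidation state of +3 for manganese. Mn sits in group 7, so the d-electron count is 7 − 3 = 4. Fluoride is a weak-field ligand for a first-row metal, so the complex is high-spin. The t₂g³e_g¹ (high-spin) configuration has an unevenly filled e_g set; the Jahn–Teller theorem predicts a tetragonal distortion (typically axial elongation) to lift the degeneracy.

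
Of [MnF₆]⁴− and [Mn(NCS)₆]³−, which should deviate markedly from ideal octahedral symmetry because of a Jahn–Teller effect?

[Mn(NCS)₆]³−

[MnF₆]⁴−: Ligand charges: each fluoride is −1. With an overall charge of −4 the manganese centre must be in the +2 oxidation state. Manganese is a group-7 element; Mn(II) is therefore d⁵. Fluoride is a weak-field ligand for a first-row metal, so the complex is high-spin. The d⁵ configuration leaves the e_g set evenly filled (or empty) — no strong Jahn–Teller driving force.
[Mn(NCS)₆]³−: Ligand charges: each isothiocyanate is −1. With an overall charge of −3 the manganese centre must be in the +3 oxidation state. Manganese is a group-7 element; Mn(III) is therefore d⁴. Isothiocyanate is a weak-field ligand for a first-row metal, so the complex is high-spin. The t₂g³e_g¹ (high-spin) configuration has an unevenly filled e_g set; the Jahn–Teller theorem predicts a tetragonal distortion (typically axial elongation) to lift the degeneracy.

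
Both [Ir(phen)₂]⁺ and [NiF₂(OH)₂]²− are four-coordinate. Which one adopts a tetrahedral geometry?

For [Ir(phen)₂]⁺: Summing ligand charges against the +1 overall charge gives an oxidation state of +1 for iridium. Group 9 minus oxidation state 1 gives a d⁸ configuration. A 5d d⁸ ion has a large crystal-field splitting; square planar leaves the high-energy d_{x²−y²} orbital empty and maximises CFSE. → square planar.
For [NiF₂(OH)₂]²−: Each fluoride is −1; each hydroxide is −1; balancing the −2 overall charge requires Ni(II). Group 10 minus oxidation state 2 gives a d⁸ configuration. Fluoride and hydroxide are weak-field ligands. With weak-field ligands the CFSE gain from square planar is small, so a 3d d⁸ ion takes the sterically preferred tetrahedral geometry. → tetrahedral.

[NiF₂(OH)₂]²−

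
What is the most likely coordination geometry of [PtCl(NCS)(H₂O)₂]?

Each chloride is −1; each isothiocyanate is −1; water is neutral; balancing the 0 overall charge requires Pt(II).
Pt sits in group 10, so the d-electron count is 10 − 2 = 8.
With 4 monodentate ligands the coordination number is 4.
A 5d d⁸ ion has a large crystal-field splitting; square planar leaves the high-energy d_{x²−y²} orbital empty and maximises CFSE.

square planar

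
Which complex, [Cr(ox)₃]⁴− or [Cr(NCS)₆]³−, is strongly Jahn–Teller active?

[Cr(ox)₃]⁴−: Ligand charges: each oxalate is −2. With an overall charge of −4 the chromium centre must be in the +2 oxidation state. Chromium is a group-6 element; Cr(II) is therefore d⁴. Oxalate is a weak-field ligand for a first-row metal, so the complex is high-spin. The t₂g³e_g¹ (high-spin) configuration has an unevenly filled e_g set; the Jahn–Teller theorem predicts a tetragonal distortion (typically axial elongation) to lift the degeneracy.
[Cr(NCS)₆]³−: Summing ligand charges against the −3 overall charge gives an oxidation state of +3 for chromium. Group 6 minus oxidation state 3 gives a d³ configuration. The d³ configuration leaves the e_g set evenly filled (or empty) — no strong Jahn–Teller driving force.

[Cr(ox)₃]⁴−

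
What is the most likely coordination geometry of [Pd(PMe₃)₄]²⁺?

Ligand charges: trimethylphosphine is neutral. With an overall charge of +2 the palladium centre must be in the +2 oxidation state.
Group 10 minus oxidation state 2 gives a d⁸ configuration.
With 4 monodentate ligands the coordination number is 4.
A 4d d⁸ ion has a large crystal-field splitting; square planar leaves the high-energy d_{x²−y²} orbital empty and maximises CFSE.

square planar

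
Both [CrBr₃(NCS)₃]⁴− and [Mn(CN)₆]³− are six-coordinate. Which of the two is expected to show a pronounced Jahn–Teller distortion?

[CrBr₃(NCS)₃]⁴−

[CrBr₃(NCS)₃]⁴−: Each bromide is −1; each isothiocyanate is −1; balancing the −4 overall charge requires Cr(II). Group 6 minus oxidation state 2 gives a d⁴ configuration. Bromide and isothiocyanate are weak-field ligands for a first-row metal, so the complex is high-spin. The t₂g³e_g¹ (high-spin) configuration has an unevenly filled e_g set; the Jahn–Teller theorem predicts a tetragonal distortion (typically axial elongation) to lift the degeneracy.
[Mn(CN)₆]³−: Ligand charges: each cyanide is −1. With an overall charge of −3 the manganese centre must be in the +3 oxidation state. Manganese is a group-7 element; Mn(III) is therefore d⁴. Cyanide is a strong-field ligand (high in the spectrochemical series) for a first-row metal, so the complex is low-spin. The d⁴ configuration leaves the e_g set evenly filled (or empty) — no strong Jahn–Teller driving force.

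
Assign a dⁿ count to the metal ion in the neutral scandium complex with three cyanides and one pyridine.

Summing ligand charges against the 0 overall charge gives an oxidation state of +3 for scandium.
Group 3 minus oxidation state 3 gives a d⁰ configuration.

d⁰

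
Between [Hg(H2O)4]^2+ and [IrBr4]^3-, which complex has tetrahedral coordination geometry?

For [Hg(H2O)4]^2+: Summing ligand charges against the +2 overall charge gives an oxidation state of +2 for mercury. Group 12 minus oxidation state 2 gives a d¹⁰ configuration. A d¹⁰ ion has no crystal-field stabilisation preference between square planar and tetrahedral, so four ligands adopt the sterically favoured tetrahedral geometry. → tetrahedral.
For [IrBr4]^3-: Summing ligand charges against the −3 overall charge gives an oxidation state of +1 for iridium. Iridium is a group-9 element; Ir(I) is therefore d⁸. A 5d d⁸ ion has a large crystal-field splitting; square planar leaves the high-energy d_{x²−y²} orbital empty and maximises CFSE. → square planar.

[Hg(H2O)4]^2+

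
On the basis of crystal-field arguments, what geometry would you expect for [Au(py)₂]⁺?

linear

Pyridine is neutral; balancing the +1 overall charge requires Au(I).
Group 11 minus oxidation state 1 gives a d¹⁰ configuration.
Coordination number: 2.
A d¹⁰ ion with only two ligands adopts a linear arrangement (sp hybridisation; no CFSE preference).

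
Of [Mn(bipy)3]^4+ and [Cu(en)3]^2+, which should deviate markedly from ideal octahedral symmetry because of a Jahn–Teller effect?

[Mn(bipy)3]^4+: 2,2′-bipyridine is neutral; balancing the +4 overall charge requires Mn(IV). Mn sits in group 7, so the d-electron count is 7 − 4 = 3. The d³ configuration leaves the e_g set evenly filled (or empty) — no strong Jahn–Teller driving force.
[Cu(en)3]^2+: Summing ligand charges against the +2 overall charge gives an oxidation state of +2 for copper. Copper is a group-11 element; Cu(II) is therefore d⁹. The t₂g⁶e_g³ configuration has an unevenly filled e_g set; the Jahn–Teller theorem predicts a tetragonal distortion (typically axial elongation) to lift the degeneracy.

[Cu(en)3]^2+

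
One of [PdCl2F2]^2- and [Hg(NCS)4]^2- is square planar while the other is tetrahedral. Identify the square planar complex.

For [PdCl2F2]^2-: Summing ligand charges against the −2 overall charge gives an oxidation state of +2 for palladium. Pd sits in group 10, so the d-electron count is 10 − 2 = 8. A 4d d⁸ ion has a large crystal-field splitting; square planar leaves the high-energy d_{x²−y²} orbital empty and maximises CFSE. → square planar.
For [Hg(NCS)4]^2-: Ligand charges: each isothiocyanate is −1. With an overall charge of −2 the mercury centre must be in the +2 oxidation state. Group 12 minus oxidation state 2 gives a d¹⁰ configuration. A d¹⁰ ion has no crystal-field stabilisation preference between square planar and tetrahedral, so four ligands adopt the sterically favoured tetrahedral geometry. → tetrahedral.

[PdCl2F2]^2-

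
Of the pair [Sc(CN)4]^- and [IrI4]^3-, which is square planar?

[IrI4]^3-

For [Sc(CN)4]^-: Each cyanide is −1; balancing the −1 overall charge requires Sc(III). Group 3 minus oxidation state 3 gives a d⁰ configuration. A d⁰ ion has no crystal-field stabilisation preference between square planar and tetrahedral, so four ligands adopt the sterically favoured tetrahedral geometry. → tetrahedral.
For [IrI4]^3-: Each iodide is −1; balancing the −3 overall charge requires Ir(I). Group 9 minus oxidation state 1 gives a d⁸ configuration. A 5d d⁸ ion has a large crystal-field splitting; square planar leaves the high-energy d_{x²−y²} orbital empty and maximises CFSE. → square planar.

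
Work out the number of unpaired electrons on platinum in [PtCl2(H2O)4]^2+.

Each chloride is −1; water is neutral; balancing the +2 overall charge requires Pt(IV).
Platinum is a group-10 element; Pt(IV) is therefore d⁶.
The spin state decides the count: a 5d ion has a large Δₒ and is invariably low-spin.
An octahedral low-spin d⁶ ion is t₂g⁶e_g⁰, giving 0 unpaired electrons.

0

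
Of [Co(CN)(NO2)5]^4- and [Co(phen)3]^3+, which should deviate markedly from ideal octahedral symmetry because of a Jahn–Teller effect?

[Co(CN)(NO2)5]^4-: Ligand charges: each cyanide is −1; each nitro (N-bound nitrite) is −1. With an overall charge of −4 the cobalt centre must be in the +2 oxidation state. Co sits in group 9, so the d-electron count is 9 − 2 = 7. Cyanide and nitro (N-bound nitrite) are strong-field ligands (high in the spectrochemical series) for a first-row metal, so the complex is low-spin. The t₂g⁶e_g¹ (low-spin) configuration has an unevenly filled e_g set; the Jahn–Teller theorem predicts a tetragonal distortion (typically axial elongation) to lift the degeneracy.
[Co(phen)3]^3+: 1,10-phenanthroline is neutral; balancing the +3 overall charge requires Co(III). Cobalt is a group-9 element; Co(III) is therefore d⁶. Co(III) has an exceptionally large octahedral splitting and is low-spin with essentially every ligand except fluoride. The d⁶ configuration leaves the e_g set evenly filled (or empty) — no strong Jahn–Teller driving force.

[Co(CN)(NO2)5]^4-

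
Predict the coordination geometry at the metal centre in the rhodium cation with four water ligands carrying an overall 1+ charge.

Water is neutral; balancing the +1 overall charge requires Rh(I).
Rh sits in group 9, so the d-electron count is 9 − 1 = 8.
Coordination number: 4.
A 4d d⁸ ion has a large crystal-field splitting; square planar leaves the high-energy d_{x²−y²} orbital empty and maximises CFSE.

square planar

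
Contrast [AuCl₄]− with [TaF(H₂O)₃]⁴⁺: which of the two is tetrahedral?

[TaF(H₂O)₃]⁴⁺

For [AuCl₄]−: Ligand charges: each chloride is −1. With an overall charge of −1 the gold centre must be in the +3 oxidation state. Group 11 minus oxidation state 3 gives a d⁸ configuration. A 5d d⁸ ion has a large crystal-field splitting; square planar leaves the high-energy d_{x²−y²} orbital empty and maximises CFSE. → square planar.
For [TaF(H₂O)₃]⁴⁺: Ligand charges: each fluoride is −1; water is neutral. With an overall charge of +4 the tantalum centre must be in the +5 oxidation state. Ta sits in group 5, so the d-electron count is 5 − 5 = 0. A d⁰ ion has no crystal-field stabilisation preference between square planar and tetrahedral, so four ligands adopt the sterically favoured tetrahedral geometry. → tetrahedral.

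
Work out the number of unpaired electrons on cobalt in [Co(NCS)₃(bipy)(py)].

0 unpaired electrons

Summing ligand charges against the 0 overall charge gives an oxidation state of +3 for cobalt.
Co sits in group 9, so the d-electron count is 9 − 3 = 6.
Counting donor atoms: 3×isothiocyanate (monodentate) → 3 donors; 1×2,2′-bipyridine (bidentate) → 2 donors; 1×pyridine (monodentate) → 1 donor. Coordination number = 6.
The spin state decides the count: Co(III) has an exceptionally large octahedral splitting and is low-spin with essentially every ligand except fluoride.
An octahedral low-spin d⁶ ion is t₂g⁶e_g⁰, giving 0 unpaired electrons.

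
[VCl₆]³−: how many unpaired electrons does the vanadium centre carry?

2 unpaired electrons

Summing ligand charges against the −3 overall charge gives an oxidation state of +3 for vanadium.
V sits in group 5, so the d-electron count is 5 − 3 = 2.
In an octahedral field the d² configuration is t₂g²e_g⁰ (only one arrangement possible), giving 2 unpaired electrons.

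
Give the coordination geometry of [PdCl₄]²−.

Summing ligand charges against the −2 overall charge gives an oxidation state of +2 for palladium.
Pd sits in group 10, so the d-electron count is 10 − 2 = 8.
Coordination number: 4.
A 4d d⁸ ion has a large crystal-field splitting; square planar leaves the high-energy d_{x²−y²} orbital empty and maximises CFSE.

square planar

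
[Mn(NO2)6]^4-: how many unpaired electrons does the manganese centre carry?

1

Each nitro (N-bound nitrite) is −1; balancing the −4 overall charge requires Mn(II).
Group 7 minus oxidation state 2 gives a d⁵ configuration.
The spin state decides the count: Nitro (N-bound nitrite) is a strong-field ligand (high in the spectrochemical series) for a first-row metal, so the complex is low-spin.
An octahedral low-spin d⁵ ion is t₂g⁵e_g⁰, giving 1 unpaired electron.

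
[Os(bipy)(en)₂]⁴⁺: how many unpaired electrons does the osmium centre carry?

2

Summing ligand charges against the +4 overall charge gives an oxidation state of +4 for osmium.
Group 8 minus oxidation state 4 gives a d⁴ configuration.
Counting donor atoms: 1×2,2′-bipyridine (bidentate) → 2 donors; 2×ethylenediamine (bidentate) → 4 donors. Coordination number = 6.
The spin state decides the count: a 5d ion has a large Δₒ and is invariably low-spin.
An octahedral low-spin d⁴ ion is t₂g⁴e_g⁰, giving 2 unpaired electrons.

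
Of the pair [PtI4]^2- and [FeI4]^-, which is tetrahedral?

For [PtI4]^2-: Each iodide is −1; balancing the −2 overall charge requires Pt(II). Group 10 minus oxidation state 2 gives a d⁸ configuration. A 5d d⁸ ion has a large crystal-field splitting; square planar leaves the high-energy d_{x²−y²} orbital empty and maximises CFSE. → square planar.
For [FeI4]^-: Ligand charges: each iodide is −1. With an overall charge of −1 the iron centre must be in the +3 oxidation state. Iron is a group-8 element; Fe(III) is therefore d⁵. A high-spin d⁵ ion has zero CFSE in either geometry, so four ligands adopt the sterically favoured tetrahedral geometry. → tetrahedral.

[FeI4]^-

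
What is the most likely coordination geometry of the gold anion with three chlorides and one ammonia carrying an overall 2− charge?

tetrahedral

Each chloride is −1; ammonia is neutral; balancing the −2 overall charge requires Au(I).
Gold is a group-11 element; Au(I) is therefore d¹⁰.
With 4 monodentate ligands the coordination number is 4.
A d¹⁰ ion has no crystal-field stabilisation preference between square planar and tetrahedral, so four ligands adopt the sterically favoured tetrahedral geometry.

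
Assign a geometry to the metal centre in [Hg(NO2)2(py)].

Each nitro (N-bound nitrite) is −1; pyridine is neutral; balancing the 0 overall charge requires Hg(II).
Mercury is a group-12 element; Hg(II) is therefore d¹⁰.
With 3 monodentate ligands the coordination number is 3.
Three ligands around a d¹⁰ centre minimise repulsion in a trigonal-planar arrangement.

trigonal planar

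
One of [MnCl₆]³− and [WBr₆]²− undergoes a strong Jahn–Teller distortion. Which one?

[MnCl₆]³−

[MnCl₆]³−: Each chloride is −1; balancing the −3 overall charge requires Mn(III). Manganese is a group-7 element; Mn(III) is therefore d⁴. Chloride is a weak-field ligand for a first-row metal, so the complex is high-spin. The t₂g³e_g¹ (high-spin) configuration has an unevenly filled e_g set; the Jahn–Teller theorem predicts a tetragonal distortion (typically axial elongation) to lift the degeneracy.
[WBr₆]²−: Each bromide is −1; balancing the −2 overall charge requires W(IV). W sits in group 6, so the d-electron count is 6 − 4 = 2. The d² configuration leaves the e_g set evenly filled (or empty) — no strong Jahn–Teller driving force.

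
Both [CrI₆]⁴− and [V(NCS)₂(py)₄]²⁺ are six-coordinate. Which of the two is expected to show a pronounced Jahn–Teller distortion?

[CrI₆]⁴−: Each iodide is −1; balancing the −4 overall charge requires Cr(II). Group 6 minus oxidation state 2 gives a d⁴ configuration. Iodide is a weak-field ligand for a first-row metal, so the complex is high-spin. The t₂g³e_g¹ (high-spin) configuration has an unevenly filled e_g set; the Jahn–Teller theorem predicts a tetragonal distortion (typically axial elongation) to lift the degeneracy.
[V(NCS)₂(py)₄]²⁺: Each isothiocyanate is −1; pyridine is neutral; balancing the +2 overall charge requires V(IV). Vanadium is a group-5 element; V(IV) is therefore d¹. The d¹ configuration leaves the e_g set evenly filled (or empty) — no strong Jahn–Teller driving force.

[CrI₆]⁴−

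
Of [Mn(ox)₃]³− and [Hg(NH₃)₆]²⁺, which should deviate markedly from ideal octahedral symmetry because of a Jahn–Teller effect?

[Mn(ox)₃]³−: Ligand charges: each oxalate is −2. With an overall charge of −3 the manganese centre must be in the +3 oxidation state. Mn sits in group 7, so the d-electron count is 7 − 3 = 4. Oxalate is a weak-field ligand for a first-row metal, so the complex is high-spin. The t₂g³e_g¹ (high-spin) configuration has an unevenly filled e_g set; the Jahn–Teller theorem predicts a tetragonal distortion (typically axial elongation) to lift the degeneracy.
[Hg(NH₃)₆]²⁺: Summing ligand charges against the +2 overall charge gives an oxidation state of +2 for mercury. Group 12 minus oxidation state 2 gives a d¹⁰ configuration. The d¹⁰ configuration leaves the e_g set evenly filled (or empty) — no strong Jahn–Teller driving force.

[Mn(ox)₃]³−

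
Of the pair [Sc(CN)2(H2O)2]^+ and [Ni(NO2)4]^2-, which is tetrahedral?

[Sc(CN)2(H2O)2]^+

For [Sc(CN)2(H2O)2]^+: Each cyanide is −1; water is neutral; balancing the +1 overall charge requires Sc(III). Scandium is a group-3 element; Sc(III) is therefore d⁰. A d⁰ ion has no crystal-field stabilisation preference between square planar and tetrahedral, so four ligands adopt the sterically favoured tetrahedral geometry. → tetrahedral.
For [Ni(NO2)4]^2-: Ligand charges: each nitro (N-bound nitrite) is −1. With an overall charge of −2 the nickel centre must be in the +2 oxidation state. Ni sits in group 10, so the d-electron count is 10 − 2 = 8. Nitro (N-bound nitrite) is a strong-field ligand (high in the spectrochemical series). A 3d d⁸ ion with strong-field ligands gains enough CFSE to favour square planar over tetrahedral. → square planar.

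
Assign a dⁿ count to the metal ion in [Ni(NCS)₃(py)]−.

d8

Summing ligand charges against the −1 overall charge gives an oxidation state of +2 for nickel.
Ni sits in group 10, so the d-electron count is 10 − 2 = 8.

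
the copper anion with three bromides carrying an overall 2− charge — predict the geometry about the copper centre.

trigonal planar

Ligand charges: each bromide is −1. With an overall charge of −2 the copper centre must be in the +1 oxidation state.
Copper is a group-11 element; Cu(I) is therefore d¹⁰.
With 3 monodentate ligands the coordination number is 3.
Three ligands around a d¹⁰ centre minimise repulsion in a trigonal-planar arrangement.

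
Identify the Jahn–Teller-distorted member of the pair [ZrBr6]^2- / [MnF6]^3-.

[MnF6]^3-

[ZrBr6]^2-: Summing ligand charges against the −2 overall charge gives an oxidation state of +4 for zirconium. Group 4 minus oxidation state 4 gives a d⁰ configuration. The d⁰ configuration leaves the e_g set evenly filled (or empty) — no strong Jahn–Teller driving force.
[MnF6]^3-: Ligand charges: each fluoride is −1. With an overall charge of −3 the manganese centre must be in the +3 oxidation state. Mn sits in group 7, so the d-electron count is 7 − 3 = 4. Fluoride is a weak-field ligand for a first-row metal, so the complex is high-spin. The t₂g³e_g¹ (high-spin) configuration has an unevenly filled e_g set; the Jahn–Teller theorem predicts a tetragonal distortion (typically axial elongation) to lift the degeneracy.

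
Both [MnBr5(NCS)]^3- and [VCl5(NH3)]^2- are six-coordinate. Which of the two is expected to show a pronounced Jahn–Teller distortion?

[MnBr5(NCS)]^3-

[MnBr5(NCS)]^3-: Each bromide is −1; each isothiocyanate is −1; balancing the −3 overall charge requires Mn(III). Manganese is a group-7 element; Mn(III) is therefore d⁴. Bromide and isothiocyanate are weak-field ligands for a first-row metal, so the complex is high-spin. The t₂g³e_g¹ (high-spin) configuration has an unevenly filled e_g set; the Jahn–Teller theorem predicts a tetragonal distortion (typically axial elongation) to lift the degeneracy.
[VCl5(NH3)]^2-: Each chloride is −1; ammonia is neutral; balancing the −2 overall charge requires V(III). V sits in group 5, so the d-electron count is 5 − 3 = 2. The d² configuration leaves the e_g set evenly filled (or empty) — no strong Jahn–Teller driving force.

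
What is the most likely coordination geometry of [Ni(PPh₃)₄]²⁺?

square planar

Ligand charges: triphenylphosphine is neutral. With an overall charge of +2 the nickel centre must be in the +2 oxidation state.
Ni sits in group 10, so the d-electron count is 10 − 2 = 8.
With 4 monodentate ligands the coordination number is 4.
Triphenylphosphine is a strong-field ligand (high in the spectrochemical series).
A 3d d⁸ ion with strong-field ligands gains enough CFSE to favour square planar over tetrahedral.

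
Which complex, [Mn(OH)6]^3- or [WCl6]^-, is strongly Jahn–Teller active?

[Mn(OH)6]^3-

[Mn(OH)6]^3-: Summing ligand charges against the −3 overall charge gives an oxidation state of +3 for manganese. Group 7 minus oxidation state 3 gives a d⁴ configuration. Hydroxide is a weak-field ligand for a first-row metal, so the complex is high-spin. The t₂g³e_g¹ (high-spin) configuration has an unevenly filled e_g set; the Jahn–Teller theorem predicts a tetragonal distortion (typically axial elongation) to lift the degeneracy.
[WCl6]^-: Summing ligand charges against the −1 overall charge gives an oxidation state of +5 for tungsten. W sits in group 6, so the d-electron count is 6 − 5 = 1. The d¹ configuration leaves the e_g set evenly filled (or empty) — no strong Jahn–Teller driving force.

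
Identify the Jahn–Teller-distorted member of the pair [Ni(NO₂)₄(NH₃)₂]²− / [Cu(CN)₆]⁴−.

[Ni(NO₂)₄(NH₃)₂]²−: Ligand charges: each nitro (N-bound nitrite) is −1; ammonia is neutral. With an overall charge of −2 the nickel centre must be in the +2 oxidation state. Group 10 minus oxidation state 2 gives a d⁸ configuration. The d⁸ configuration leaves the e_g set evenly filled (or empty) — no strong Jahn–Teller driving force.
[Cu(CN)₆]⁴−: Ligand charges: each cyanide is −1. With an overall charge of −4 the copper centre must be in the +2 oxidation state. Cu sits in group 11, so the d-electron count is 11 − 2 = 9. The t₂g⁶e_g³ configuration has an unevenly filled e_g set; the Jahn–Teller theorem predicts a tetragonal distortion (typically axial elongation) to lift the degeneracy.

[Cu(CN)₆]⁴−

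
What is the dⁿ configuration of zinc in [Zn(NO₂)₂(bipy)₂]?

d¹⁰

Summing ligand charges against the 0 overall charge gives an oxidation state of +2 for zinc.
Zn sits in group 12, so the d-electron count is 12 − 2 = 10.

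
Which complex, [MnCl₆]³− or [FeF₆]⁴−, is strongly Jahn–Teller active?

[MnCl₆]³−: Summing ligand charges against the −3 overall charge gives an oxidation state of +3 for manganese. Group 7 minus oxidation state 3 gives a d⁴ configuration. Chloride is a weak-field ligand for a first-row metal, so the complex is high-spin. The t₂g³e_g¹ (high-spin) configuration has an unevenly filled e_g set; the Jahn–Teller theorem predicts a tetragonal distortion (typically axial elongation) to lift the degeneracy.
[FeF₆]⁴−: Summing ligand charges against the −4 overall charge gives an oxidation state of +2 for iron. Group 8 minus oxidation state 2 gives a d⁶ configuration. Fluoride is a weak-field ligand for a first-row metal, so the complex is high-spin. The d⁶ configuration leaves the e_g set evenly filled (or empty) — no strong Jahn–Teller driving force.

[MnCl₆]³−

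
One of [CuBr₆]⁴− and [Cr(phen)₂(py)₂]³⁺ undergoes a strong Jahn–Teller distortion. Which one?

[CuBr₆]⁴−

[CuBr₆]⁴−: Summing ligand charges against the −4 overall charge gives an oxidation state of +2 for copper. Copper is a group-11 element; Cu(II) is therefore d⁹. The t₂g⁶e_g³ configuration has an unevenly filled e_g set; the Jahn–Teller theorem predicts a tetragonal distortion (typically axial elongation) to lift the degeneracy.
[Cr(phen)₂(py)₂]³⁺: Ligand charges: 1,10-phenanthroline is neutral; pyridine is neutral. With an overall charge of +3 the chromium centre must be in the +3 oxidation state. Chromium is a group-6 element; Cr(III) is therefore d³. The d³ configuration leaves the e_g set evenly filled (or empty) — no strong Jahn–Teller driving force.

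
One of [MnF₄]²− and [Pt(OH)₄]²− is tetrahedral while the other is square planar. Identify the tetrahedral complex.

For [MnF₄]²−: Summing ligand charges against the −2 overall charge gives an oxidation state of +2 for manganese. Mn sits in group 7, so the d-electron count is 7 − 2 = 5. A high-spin d⁵ ion has zero CFSE in either geometry, so four ligands adopt the sterically favoured tetrahedral geometry. → tetrahedral.
For [Pt(OH)₄]²−: Summing ligand charges against the −2 overall charge gives an oxidation state of +2 for platinum. Pt sits in group 10, so the d-electron count is 10 − 2 = 8. A 5d d⁸ ion has a large crystal-field splitting; square planar leaves the high-energy d_{x²−y²} orbital empty and maximises CFSE. → square planar.

[MnF₄]²−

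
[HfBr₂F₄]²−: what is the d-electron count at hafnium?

d⁰

Ligand charges: each bromide is −1; each fluoride is −1. With an overall charge of −2 the hafnium centre must be in the +4 oxidation state.
Hafnium is a group-4 element; Hf(IV) is therefore d⁰.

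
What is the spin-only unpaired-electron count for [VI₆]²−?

Summing ligand charges against the −2 overall charge gives an oxidation state of +4 for vanadium.
Group 5 minus oxidation state 4 gives a d¹ configuration.
In an octahedral field the d¹ configuration is t₂g¹e_g⁰ (only one arrangement possible), giving 1 unpaired electron.

1 unpaired electron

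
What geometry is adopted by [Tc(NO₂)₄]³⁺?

Ligand charges: each nitro (N-bound nitrite) is −1. With an overall charge of +3 the technetium centre must be in the +7 oxidation state.
Tc sits in group 7, so the d-electron count is 7 − 7 = 0.
With 4 monodentate ligands the coordination number is 4.
A d⁰ ion has no crystal-field stabilisation preference between square planar and tetrahedral, so four ligands adopt the sterically favoured tetrahedral geometry.

tetrahedral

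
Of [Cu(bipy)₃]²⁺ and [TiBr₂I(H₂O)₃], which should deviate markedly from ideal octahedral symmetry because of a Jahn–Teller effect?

[Cu(bipy)₃]²⁺: Summing ligand charges against the +2 overall charge gives an oxidation state of +2 for copper. Copper is a group-11 element; Cu(II) is therefore d⁹. The t₂g⁶e_g³ configuration has an unevenly filled e_g set; the Jahn–Teller theorem predicts a tetragonal distortion (typically axial elongation) to lift the degeneracy.
[TiBr₂I(H₂O)₃]: Summing ligand charges against the 0 overall charge gives an oxidation state of +3 for titanium. Group 4 minus oxidation state 3 gives a d¹ configuration. The d¹ configuration leaves the e_g set evenly filled (or empty) — no strong Jahn–Teller driving force.

[Cu(bipy)₃]²⁺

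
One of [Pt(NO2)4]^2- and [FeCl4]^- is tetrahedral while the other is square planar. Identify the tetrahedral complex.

For [Pt(NO2)4]^2-: Each nitro (N-bound nitrite) is −1; balancing the −2 overall charge requires Pt(II). Platinum is a group-10 element; Pt(II) is therefore d⁸. A 5d d⁸ ion has a large crystal-field splitting; square planar leaves the high-energy d_{x²−y²} orbital empty and maximises CFSE. → square planar.
For [FeCl4]^-: Summing ligand charges against the −1 overall charge gives an oxidation state of +3 for iron. Group 8 minus oxidation state 3 gives a d⁵ configuration. A high-spin d⁵ ion has zero CFSE in either geometry, so four ligands adopt the sterically favoured tetrahedral geometry. → tetrahedral.

[FeCl4]^-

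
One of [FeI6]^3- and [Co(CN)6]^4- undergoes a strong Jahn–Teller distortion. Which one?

[FeI6]^3-: Summing ligand charges against the −3 overall charge gives an oxidation state of +3 for iron. Group 8 minus oxidation state 3 gives a d⁵ configuration. Iodide is a weak-field ligand for a first-row metal, so the complex is high-spin. The d⁵ configuration leaves the e_g set evenly filled (or empty) — no strong Jahn–Teller driving force.
[Co(CN)6]^4-: Ligand charges: each cyanide is −1. With an overall charge of −4 the cobalt centre must be in the +2 oxidation state. Group 9 minus oxidation state 2 gives a d⁷ configuration. Cyanide is a strong-field ligand (high in the spectrochemical series) for a first-row metal, so the complex is low-spin. The t₂g⁶e_g¹ (low-spin) configuration has an unevenly filled e_g set; the Jahn–Teller theorem predicts a tetragonal distortion (typically axial elongation) to lift the degeneracy.

[Co(CN)6]^4-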